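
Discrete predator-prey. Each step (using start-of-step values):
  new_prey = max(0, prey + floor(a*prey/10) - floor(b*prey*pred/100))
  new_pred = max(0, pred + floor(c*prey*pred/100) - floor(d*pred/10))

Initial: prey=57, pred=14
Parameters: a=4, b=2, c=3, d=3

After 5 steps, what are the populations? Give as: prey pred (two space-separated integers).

Step 1: prey: 57+22-15=64; pred: 14+23-4=33
Step 2: prey: 64+25-42=47; pred: 33+63-9=87
Step 3: prey: 47+18-81=0; pred: 87+122-26=183
Step 4: prey: 0+0-0=0; pred: 183+0-54=129
Step 5: prey: 0+0-0=0; pred: 129+0-38=91

Answer: 0 91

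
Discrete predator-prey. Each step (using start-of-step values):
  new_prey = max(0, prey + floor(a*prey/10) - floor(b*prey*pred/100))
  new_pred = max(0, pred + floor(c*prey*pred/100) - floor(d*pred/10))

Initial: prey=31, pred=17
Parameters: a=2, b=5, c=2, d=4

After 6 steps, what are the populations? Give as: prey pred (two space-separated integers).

Answer: 1 3

Derivation:
Step 1: prey: 31+6-26=11; pred: 17+10-6=21
Step 2: prey: 11+2-11=2; pred: 21+4-8=17
Step 3: prey: 2+0-1=1; pred: 17+0-6=11
Step 4: prey: 1+0-0=1; pred: 11+0-4=7
Step 5: prey: 1+0-0=1; pred: 7+0-2=5
Step 6: prey: 1+0-0=1; pred: 5+0-2=3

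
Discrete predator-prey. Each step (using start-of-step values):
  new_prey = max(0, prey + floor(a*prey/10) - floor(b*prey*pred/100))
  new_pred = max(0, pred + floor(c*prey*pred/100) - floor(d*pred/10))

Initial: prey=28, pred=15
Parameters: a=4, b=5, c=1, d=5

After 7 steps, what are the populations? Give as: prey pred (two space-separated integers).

Answer: 41 1

Derivation:
Step 1: prey: 28+11-21=18; pred: 15+4-7=12
Step 2: prey: 18+7-10=15; pred: 12+2-6=8
Step 3: prey: 15+6-6=15; pred: 8+1-4=5
Step 4: prey: 15+6-3=18; pred: 5+0-2=3
Step 5: prey: 18+7-2=23; pred: 3+0-1=2
Step 6: prey: 23+9-2=30; pred: 2+0-1=1
Step 7: prey: 30+12-1=41; pred: 1+0-0=1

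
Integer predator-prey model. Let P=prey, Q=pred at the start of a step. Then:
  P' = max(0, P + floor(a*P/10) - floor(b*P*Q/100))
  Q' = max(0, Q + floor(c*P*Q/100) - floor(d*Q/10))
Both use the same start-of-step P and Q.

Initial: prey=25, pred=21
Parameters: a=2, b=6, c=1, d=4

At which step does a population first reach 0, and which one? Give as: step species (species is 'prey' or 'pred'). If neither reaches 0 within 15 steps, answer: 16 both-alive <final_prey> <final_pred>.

Step 1: prey: 25+5-31=0; pred: 21+5-8=18
First extinction: prey at step 1

Answer: 1 prey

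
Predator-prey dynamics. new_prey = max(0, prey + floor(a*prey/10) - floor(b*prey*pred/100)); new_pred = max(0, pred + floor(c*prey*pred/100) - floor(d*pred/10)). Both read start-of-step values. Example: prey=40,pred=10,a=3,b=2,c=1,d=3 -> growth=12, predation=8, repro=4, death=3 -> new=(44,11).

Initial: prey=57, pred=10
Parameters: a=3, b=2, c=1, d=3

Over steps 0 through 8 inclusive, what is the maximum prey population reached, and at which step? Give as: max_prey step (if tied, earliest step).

Step 1: prey: 57+17-11=63; pred: 10+5-3=12
Step 2: prey: 63+18-15=66; pred: 12+7-3=16
Step 3: prey: 66+19-21=64; pred: 16+10-4=22
Step 4: prey: 64+19-28=55; pred: 22+14-6=30
Step 5: prey: 55+16-33=38; pred: 30+16-9=37
Step 6: prey: 38+11-28=21; pred: 37+14-11=40
Step 7: prey: 21+6-16=11; pred: 40+8-12=36
Step 8: prey: 11+3-7=7; pred: 36+3-10=29
Max prey = 66 at step 2

Answer: 66 2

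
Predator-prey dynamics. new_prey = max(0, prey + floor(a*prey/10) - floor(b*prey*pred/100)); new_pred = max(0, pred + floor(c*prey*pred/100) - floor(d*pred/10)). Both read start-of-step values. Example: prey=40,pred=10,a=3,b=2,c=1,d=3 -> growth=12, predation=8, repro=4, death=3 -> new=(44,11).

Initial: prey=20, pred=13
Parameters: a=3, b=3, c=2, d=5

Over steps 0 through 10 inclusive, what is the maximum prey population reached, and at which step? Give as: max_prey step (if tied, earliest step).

Answer: 42 10

Derivation:
Step 1: prey: 20+6-7=19; pred: 13+5-6=12
Step 2: prey: 19+5-6=18; pred: 12+4-6=10
Step 3: prey: 18+5-5=18; pred: 10+3-5=8
Step 4: prey: 18+5-4=19; pred: 8+2-4=6
Step 5: prey: 19+5-3=21; pred: 6+2-3=5
Step 6: prey: 21+6-3=24; pred: 5+2-2=5
Step 7: prey: 24+7-3=28; pred: 5+2-2=5
Step 8: prey: 28+8-4=32; pred: 5+2-2=5
Step 9: prey: 32+9-4=37; pred: 5+3-2=6
Step 10: prey: 37+11-6=42; pred: 6+4-3=7
Max prey = 42 at step 10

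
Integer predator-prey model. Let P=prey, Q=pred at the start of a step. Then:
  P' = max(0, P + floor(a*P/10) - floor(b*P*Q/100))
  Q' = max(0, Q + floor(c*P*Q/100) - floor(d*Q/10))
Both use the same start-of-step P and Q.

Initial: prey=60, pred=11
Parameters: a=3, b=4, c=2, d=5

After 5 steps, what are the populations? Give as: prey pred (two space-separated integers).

Step 1: prey: 60+18-26=52; pred: 11+13-5=19
Step 2: prey: 52+15-39=28; pred: 19+19-9=29
Step 3: prey: 28+8-32=4; pred: 29+16-14=31
Step 4: prey: 4+1-4=1; pred: 31+2-15=18
Step 5: prey: 1+0-0=1; pred: 18+0-9=9

Answer: 1 9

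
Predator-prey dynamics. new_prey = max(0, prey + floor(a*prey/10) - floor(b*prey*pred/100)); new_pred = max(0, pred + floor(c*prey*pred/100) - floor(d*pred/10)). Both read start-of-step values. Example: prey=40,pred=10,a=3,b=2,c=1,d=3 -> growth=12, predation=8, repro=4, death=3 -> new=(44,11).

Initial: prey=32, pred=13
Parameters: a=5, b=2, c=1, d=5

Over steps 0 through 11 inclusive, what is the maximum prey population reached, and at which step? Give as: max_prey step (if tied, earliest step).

Answer: 137 6

Derivation:
Step 1: prey: 32+16-8=40; pred: 13+4-6=11
Step 2: prey: 40+20-8=52; pred: 11+4-5=10
Step 3: prey: 52+26-10=68; pred: 10+5-5=10
Step 4: prey: 68+34-13=89; pred: 10+6-5=11
Step 5: prey: 89+44-19=114; pred: 11+9-5=15
Step 6: prey: 114+57-34=137; pred: 15+17-7=25
Step 7: prey: 137+68-68=137; pred: 25+34-12=47
Step 8: prey: 137+68-128=77; pred: 47+64-23=88
Step 9: prey: 77+38-135=0; pred: 88+67-44=111
Step 10: prey: 0+0-0=0; pred: 111+0-55=56
Step 11: prey: 0+0-0=0; pred: 56+0-28=28
Max prey = 137 at step 6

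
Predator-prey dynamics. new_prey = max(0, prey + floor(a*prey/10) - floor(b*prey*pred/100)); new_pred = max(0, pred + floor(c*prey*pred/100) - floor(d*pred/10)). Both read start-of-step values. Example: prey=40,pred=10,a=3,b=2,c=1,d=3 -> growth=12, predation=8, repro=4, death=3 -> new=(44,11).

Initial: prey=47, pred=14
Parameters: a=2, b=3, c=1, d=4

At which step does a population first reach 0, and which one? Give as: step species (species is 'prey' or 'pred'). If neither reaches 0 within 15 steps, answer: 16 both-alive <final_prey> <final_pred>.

Step 1: prey: 47+9-19=37; pred: 14+6-5=15
Step 2: prey: 37+7-16=28; pred: 15+5-6=14
Step 3: prey: 28+5-11=22; pred: 14+3-5=12
Step 4: prey: 22+4-7=19; pred: 12+2-4=10
Step 5: prey: 19+3-5=17; pred: 10+1-4=7
Step 6: prey: 17+3-3=17; pred: 7+1-2=6
Step 7: prey: 17+3-3=17; pred: 6+1-2=5
Step 8: prey: 17+3-2=18; pred: 5+0-2=3
Step 9: prey: 18+3-1=20; pred: 3+0-1=2
Step 10: prey: 20+4-1=23; pred: 2+0-0=2
Step 11: prey: 23+4-1=26; pred: 2+0-0=2
Step 12: prey: 26+5-1=30; pred: 2+0-0=2
Step 13: prey: 30+6-1=35; pred: 2+0-0=2
Step 14: prey: 35+7-2=40; pred: 2+0-0=2
Step 15: prey: 40+8-2=46; pred: 2+0-0=2
No extinction within 15 steps

Answer: 16 both-alive 46 2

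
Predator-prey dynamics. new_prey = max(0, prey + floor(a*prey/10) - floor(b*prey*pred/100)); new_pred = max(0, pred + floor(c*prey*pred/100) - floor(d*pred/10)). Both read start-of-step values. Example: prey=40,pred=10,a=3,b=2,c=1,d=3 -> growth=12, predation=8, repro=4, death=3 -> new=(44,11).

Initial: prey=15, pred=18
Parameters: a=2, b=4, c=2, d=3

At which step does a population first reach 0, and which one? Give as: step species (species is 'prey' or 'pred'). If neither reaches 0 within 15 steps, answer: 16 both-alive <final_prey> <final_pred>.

Answer: 16 both-alive 2 3

Derivation:
Step 1: prey: 15+3-10=8; pred: 18+5-5=18
Step 2: prey: 8+1-5=4; pred: 18+2-5=15
Step 3: prey: 4+0-2=2; pred: 15+1-4=12
Step 4: prey: 2+0-0=2; pred: 12+0-3=9
Step 5: prey: 2+0-0=2; pred: 9+0-2=7
Step 6: prey: 2+0-0=2; pred: 7+0-2=5
Step 7: prey: 2+0-0=2; pred: 5+0-1=4
Step 8: prey: 2+0-0=2; pred: 4+0-1=3
Step 9: prey: 2+0-0=2; pred: 3+0-0=3
Steps 10-15: state stable at prey=2, pred=3 (no change)
No extinction within 15 steps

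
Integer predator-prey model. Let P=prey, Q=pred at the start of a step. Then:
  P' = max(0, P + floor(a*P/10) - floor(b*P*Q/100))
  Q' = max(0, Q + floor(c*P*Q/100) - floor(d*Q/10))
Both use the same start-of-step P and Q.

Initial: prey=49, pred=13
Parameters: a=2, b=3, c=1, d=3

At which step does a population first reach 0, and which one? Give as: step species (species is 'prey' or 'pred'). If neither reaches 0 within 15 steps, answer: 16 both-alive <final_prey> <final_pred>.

Step 1: prey: 49+9-19=39; pred: 13+6-3=16
Step 2: prey: 39+7-18=28; pred: 16+6-4=18
Step 3: prey: 28+5-15=18; pred: 18+5-5=18
Step 4: prey: 18+3-9=12; pred: 18+3-5=16
Step 5: prey: 12+2-5=9; pred: 16+1-4=13
Step 6: prey: 9+1-3=7; pred: 13+1-3=11
Step 7: prey: 7+1-2=6; pred: 11+0-3=8
Step 8: prey: 6+1-1=6; pred: 8+0-2=6
Step 9: prey: 6+1-1=6; pred: 6+0-1=5
Step 10: prey: 6+1-0=7; pred: 5+0-1=4
Step 11: prey: 7+1-0=8; pred: 4+0-1=3
Step 12: prey: 8+1-0=9; pred: 3+0-0=3
Step 13: prey: 9+1-0=10; pred: 3+0-0=3
Step 14: prey: 10+2-0=12; pred: 3+0-0=3
Step 15: prey: 12+2-1=13; pred: 3+0-0=3
No extinction within 15 steps

Answer: 16 both-alive 13 3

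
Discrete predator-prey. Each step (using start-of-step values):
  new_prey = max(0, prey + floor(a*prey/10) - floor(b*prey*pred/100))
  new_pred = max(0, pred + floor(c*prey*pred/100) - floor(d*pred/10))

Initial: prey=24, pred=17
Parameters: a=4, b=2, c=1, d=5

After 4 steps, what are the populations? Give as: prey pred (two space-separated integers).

Step 1: prey: 24+9-8=25; pred: 17+4-8=13
Step 2: prey: 25+10-6=29; pred: 13+3-6=10
Step 3: prey: 29+11-5=35; pred: 10+2-5=7
Step 4: prey: 35+14-4=45; pred: 7+2-3=6

Answer: 45 6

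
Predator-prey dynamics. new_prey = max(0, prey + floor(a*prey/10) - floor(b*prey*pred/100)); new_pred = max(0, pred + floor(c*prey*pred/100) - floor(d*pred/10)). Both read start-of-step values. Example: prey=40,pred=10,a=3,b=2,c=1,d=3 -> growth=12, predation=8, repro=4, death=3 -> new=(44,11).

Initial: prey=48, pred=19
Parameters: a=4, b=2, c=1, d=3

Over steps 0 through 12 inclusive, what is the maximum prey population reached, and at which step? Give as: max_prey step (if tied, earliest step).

Step 1: prey: 48+19-18=49; pred: 19+9-5=23
Step 2: prey: 49+19-22=46; pred: 23+11-6=28
Step 3: prey: 46+18-25=39; pred: 28+12-8=32
Step 4: prey: 39+15-24=30; pred: 32+12-9=35
Step 5: prey: 30+12-21=21; pred: 35+10-10=35
Step 6: prey: 21+8-14=15; pred: 35+7-10=32
Step 7: prey: 15+6-9=12; pred: 32+4-9=27
Step 8: prey: 12+4-6=10; pred: 27+3-8=22
Step 9: prey: 10+4-4=10; pred: 22+2-6=18
Step 10: prey: 10+4-3=11; pred: 18+1-5=14
Step 11: prey: 11+4-3=12; pred: 14+1-4=11
Step 12: prey: 12+4-2=14; pred: 11+1-3=9
Max prey = 49 at step 1

Answer: 49 1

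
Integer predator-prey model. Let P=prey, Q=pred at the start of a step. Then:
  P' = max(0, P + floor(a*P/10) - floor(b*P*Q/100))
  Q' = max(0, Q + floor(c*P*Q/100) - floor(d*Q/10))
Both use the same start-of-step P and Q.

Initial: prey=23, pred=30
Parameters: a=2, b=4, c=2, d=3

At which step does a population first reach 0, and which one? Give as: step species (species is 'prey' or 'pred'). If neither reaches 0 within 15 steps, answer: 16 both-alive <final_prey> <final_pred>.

Step 1: prey: 23+4-27=0; pred: 30+13-9=34
First extinction: prey at step 1

Answer: 1 prey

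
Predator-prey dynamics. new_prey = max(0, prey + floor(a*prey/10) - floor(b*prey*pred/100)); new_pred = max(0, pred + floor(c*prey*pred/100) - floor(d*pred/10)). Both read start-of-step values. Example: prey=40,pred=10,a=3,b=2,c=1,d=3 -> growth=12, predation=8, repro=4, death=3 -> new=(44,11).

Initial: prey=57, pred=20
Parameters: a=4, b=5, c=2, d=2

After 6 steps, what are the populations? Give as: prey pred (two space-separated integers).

Answer: 0 20

Derivation:
Step 1: prey: 57+22-57=22; pred: 20+22-4=38
Step 2: prey: 22+8-41=0; pred: 38+16-7=47
Step 3: prey: 0+0-0=0; pred: 47+0-9=38
Step 4: prey: 0+0-0=0; pred: 38+0-7=31
Step 5: prey: 0+0-0=0; pred: 31+0-6=25
Step 6: prey: 0+0-0=0; pred: 25+0-5=20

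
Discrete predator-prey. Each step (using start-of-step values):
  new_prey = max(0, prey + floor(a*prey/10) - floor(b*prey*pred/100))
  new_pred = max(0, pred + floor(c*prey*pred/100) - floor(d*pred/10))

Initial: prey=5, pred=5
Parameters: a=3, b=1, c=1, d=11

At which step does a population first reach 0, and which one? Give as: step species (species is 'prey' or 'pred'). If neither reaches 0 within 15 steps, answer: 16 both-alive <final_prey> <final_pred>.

Answer: 1 pred

Derivation:
Step 1: prey: 5+1-0=6; pred: 5+0-5=0
First extinction: pred at step 1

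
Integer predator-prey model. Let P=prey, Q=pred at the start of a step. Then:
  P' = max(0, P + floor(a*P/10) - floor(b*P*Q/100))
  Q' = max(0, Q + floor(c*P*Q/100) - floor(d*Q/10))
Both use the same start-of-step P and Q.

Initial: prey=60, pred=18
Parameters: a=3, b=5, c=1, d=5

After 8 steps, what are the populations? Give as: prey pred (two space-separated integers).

Step 1: prey: 60+18-54=24; pred: 18+10-9=19
Step 2: prey: 24+7-22=9; pred: 19+4-9=14
Step 3: prey: 9+2-6=5; pred: 14+1-7=8
Step 4: prey: 5+1-2=4; pred: 8+0-4=4
Step 5: prey: 4+1-0=5; pred: 4+0-2=2
Step 6: prey: 5+1-0=6; pred: 2+0-1=1
Step 7: prey: 6+1-0=7; pred: 1+0-0=1
Step 8: prey: 7+2-0=9; pred: 1+0-0=1

Answer: 9 1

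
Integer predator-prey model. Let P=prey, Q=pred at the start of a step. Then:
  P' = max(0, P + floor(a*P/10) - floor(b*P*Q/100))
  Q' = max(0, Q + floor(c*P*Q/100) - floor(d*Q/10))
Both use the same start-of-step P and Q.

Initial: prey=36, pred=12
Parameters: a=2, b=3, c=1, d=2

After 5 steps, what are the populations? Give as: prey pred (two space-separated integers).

Answer: 9 13

Derivation:
Step 1: prey: 36+7-12=31; pred: 12+4-2=14
Step 2: prey: 31+6-13=24; pred: 14+4-2=16
Step 3: prey: 24+4-11=17; pred: 16+3-3=16
Step 4: prey: 17+3-8=12; pred: 16+2-3=15
Step 5: prey: 12+2-5=9; pred: 15+1-3=13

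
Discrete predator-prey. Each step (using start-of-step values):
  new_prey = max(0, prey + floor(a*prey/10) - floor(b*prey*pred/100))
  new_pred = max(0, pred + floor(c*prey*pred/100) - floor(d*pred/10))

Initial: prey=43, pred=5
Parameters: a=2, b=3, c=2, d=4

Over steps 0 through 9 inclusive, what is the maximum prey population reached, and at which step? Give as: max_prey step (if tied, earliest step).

Step 1: prey: 43+8-6=45; pred: 5+4-2=7
Step 2: prey: 45+9-9=45; pred: 7+6-2=11
Step 3: prey: 45+9-14=40; pred: 11+9-4=16
Step 4: prey: 40+8-19=29; pred: 16+12-6=22
Step 5: prey: 29+5-19=15; pred: 22+12-8=26
Step 6: prey: 15+3-11=7; pred: 26+7-10=23
Step 7: prey: 7+1-4=4; pred: 23+3-9=17
Step 8: prey: 4+0-2=2; pred: 17+1-6=12
Step 9: prey: 2+0-0=2; pred: 12+0-4=8
Max prey = 45 at step 1

Answer: 45 1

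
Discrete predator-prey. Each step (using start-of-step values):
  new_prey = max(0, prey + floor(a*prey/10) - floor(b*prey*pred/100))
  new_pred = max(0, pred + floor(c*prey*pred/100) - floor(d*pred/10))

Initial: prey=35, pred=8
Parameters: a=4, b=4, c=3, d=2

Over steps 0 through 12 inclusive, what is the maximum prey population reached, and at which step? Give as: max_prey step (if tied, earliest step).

Answer: 38 1

Derivation:
Step 1: prey: 35+14-11=38; pred: 8+8-1=15
Step 2: prey: 38+15-22=31; pred: 15+17-3=29
Step 3: prey: 31+12-35=8; pred: 29+26-5=50
Step 4: prey: 8+3-16=0; pred: 50+12-10=52
Step 5: prey: 0+0-0=0; pred: 52+0-10=42
Step 6: prey: 0+0-0=0; pred: 42+0-8=34
Step 7: prey: 0+0-0=0; pred: 34+0-6=28
Step 8: prey: 0+0-0=0; pred: 28+0-5=23
Step 9: prey: 0+0-0=0; pred: 23+0-4=19
Step 10: prey: 0+0-0=0; pred: 19+0-3=16
Step 11: prey: 0+0-0=0; pred: 16+0-3=13
Step 12: prey: 0+0-0=0; pred: 13+0-2=11
Max prey = 38 at step 1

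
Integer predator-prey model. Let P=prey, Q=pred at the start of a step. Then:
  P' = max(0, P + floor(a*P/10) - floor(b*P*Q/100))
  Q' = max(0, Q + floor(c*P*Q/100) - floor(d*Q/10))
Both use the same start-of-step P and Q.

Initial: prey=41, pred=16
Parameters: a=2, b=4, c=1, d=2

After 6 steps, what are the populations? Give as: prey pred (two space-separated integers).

Answer: 1 10

Derivation:
Step 1: prey: 41+8-26=23; pred: 16+6-3=19
Step 2: prey: 23+4-17=10; pred: 19+4-3=20
Step 3: prey: 10+2-8=4; pred: 20+2-4=18
Step 4: prey: 4+0-2=2; pred: 18+0-3=15
Step 5: prey: 2+0-1=1; pred: 15+0-3=12
Step 6: prey: 1+0-0=1; pred: 12+0-2=10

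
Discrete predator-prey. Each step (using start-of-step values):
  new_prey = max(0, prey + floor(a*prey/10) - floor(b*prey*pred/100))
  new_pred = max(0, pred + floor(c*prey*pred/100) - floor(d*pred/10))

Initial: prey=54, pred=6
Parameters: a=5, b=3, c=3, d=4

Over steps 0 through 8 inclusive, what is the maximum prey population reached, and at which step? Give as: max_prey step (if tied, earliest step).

Answer: 80 2

Derivation:
Step 1: prey: 54+27-9=72; pred: 6+9-2=13
Step 2: prey: 72+36-28=80; pred: 13+28-5=36
Step 3: prey: 80+40-86=34; pred: 36+86-14=108
Step 4: prey: 34+17-110=0; pred: 108+110-43=175
Step 5: prey: 0+0-0=0; pred: 175+0-70=105
Step 6: prey: 0+0-0=0; pred: 105+0-42=63
Step 7: prey: 0+0-0=0; pred: 63+0-25=38
Step 8: prey: 0+0-0=0; pred: 38+0-15=23
Max prey = 80 at step 2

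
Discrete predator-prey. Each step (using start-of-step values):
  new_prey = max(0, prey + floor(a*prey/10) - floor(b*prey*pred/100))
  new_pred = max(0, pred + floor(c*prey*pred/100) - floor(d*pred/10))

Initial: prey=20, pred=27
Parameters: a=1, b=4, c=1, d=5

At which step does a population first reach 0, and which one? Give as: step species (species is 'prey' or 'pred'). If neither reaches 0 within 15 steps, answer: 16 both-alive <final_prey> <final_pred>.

Answer: 16 both-alive 1 1

Derivation:
Step 1: prey: 20+2-21=1; pred: 27+5-13=19
Step 2: prey: 1+0-0=1; pred: 19+0-9=10
Step 3: prey: 1+0-0=1; pred: 10+0-5=5
Step 4: prey: 1+0-0=1; pred: 5+0-2=3
Step 5: prey: 1+0-0=1; pred: 3+0-1=2
Step 6: prey: 1+0-0=1; pred: 2+0-1=1
Step 7: prey: 1+0-0=1; pred: 1+0-0=1
Steps 8-15: state stable at prey=1, pred=1 (no change)
No extinction within 15 steps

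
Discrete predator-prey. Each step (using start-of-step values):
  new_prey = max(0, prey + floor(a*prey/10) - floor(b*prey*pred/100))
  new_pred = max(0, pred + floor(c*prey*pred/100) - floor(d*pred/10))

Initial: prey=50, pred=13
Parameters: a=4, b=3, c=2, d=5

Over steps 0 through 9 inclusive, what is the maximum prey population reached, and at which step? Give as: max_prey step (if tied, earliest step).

Step 1: prey: 50+20-19=51; pred: 13+13-6=20
Step 2: prey: 51+20-30=41; pred: 20+20-10=30
Step 3: prey: 41+16-36=21; pred: 30+24-15=39
Step 4: prey: 21+8-24=5; pred: 39+16-19=36
Step 5: prey: 5+2-5=2; pred: 36+3-18=21
Step 6: prey: 2+0-1=1; pred: 21+0-10=11
Step 7: prey: 1+0-0=1; pred: 11+0-5=6
Step 8: prey: 1+0-0=1; pred: 6+0-3=3
Step 9: prey: 1+0-0=1; pred: 3+0-1=2
Max prey = 51 at step 1

Answer: 51 1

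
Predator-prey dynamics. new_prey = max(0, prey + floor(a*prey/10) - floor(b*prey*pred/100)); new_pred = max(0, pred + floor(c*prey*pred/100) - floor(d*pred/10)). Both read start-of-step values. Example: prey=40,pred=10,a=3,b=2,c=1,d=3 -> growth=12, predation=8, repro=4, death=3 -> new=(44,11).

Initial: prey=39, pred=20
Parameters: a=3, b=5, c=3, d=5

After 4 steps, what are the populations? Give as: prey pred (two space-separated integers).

Answer: 0 7

Derivation:
Step 1: prey: 39+11-39=11; pred: 20+23-10=33
Step 2: prey: 11+3-18=0; pred: 33+10-16=27
Step 3: prey: 0+0-0=0; pred: 27+0-13=14
Step 4: prey: 0+0-0=0; pred: 14+0-7=7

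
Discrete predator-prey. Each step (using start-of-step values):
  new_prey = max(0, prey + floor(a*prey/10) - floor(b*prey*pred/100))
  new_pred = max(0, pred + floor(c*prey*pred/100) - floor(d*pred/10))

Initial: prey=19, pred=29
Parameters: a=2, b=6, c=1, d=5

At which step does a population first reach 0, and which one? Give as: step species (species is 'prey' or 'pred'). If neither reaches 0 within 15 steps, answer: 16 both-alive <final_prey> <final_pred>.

Answer: 1 prey

Derivation:
Step 1: prey: 19+3-33=0; pred: 29+5-14=20
First extinction: prey at step 1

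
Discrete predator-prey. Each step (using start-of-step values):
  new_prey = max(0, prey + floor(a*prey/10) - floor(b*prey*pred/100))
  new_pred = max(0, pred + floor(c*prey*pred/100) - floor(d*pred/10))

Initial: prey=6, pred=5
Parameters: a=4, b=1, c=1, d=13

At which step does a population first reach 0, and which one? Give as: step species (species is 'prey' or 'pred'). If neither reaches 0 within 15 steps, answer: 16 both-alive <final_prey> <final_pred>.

Answer: 1 pred

Derivation:
Step 1: prey: 6+2-0=8; pred: 5+0-6=0
First extinction: pred at step 1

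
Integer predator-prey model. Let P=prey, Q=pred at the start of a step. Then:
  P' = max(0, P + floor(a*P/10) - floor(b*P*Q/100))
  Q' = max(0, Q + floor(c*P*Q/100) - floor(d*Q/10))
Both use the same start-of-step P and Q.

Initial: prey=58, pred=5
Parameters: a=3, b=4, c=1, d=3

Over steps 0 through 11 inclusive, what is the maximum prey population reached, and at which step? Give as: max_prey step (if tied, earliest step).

Answer: 68 2

Derivation:
Step 1: prey: 58+17-11=64; pred: 5+2-1=6
Step 2: prey: 64+19-15=68; pred: 6+3-1=8
Step 3: prey: 68+20-21=67; pred: 8+5-2=11
Step 4: prey: 67+20-29=58; pred: 11+7-3=15
Step 5: prey: 58+17-34=41; pred: 15+8-4=19
Step 6: prey: 41+12-31=22; pred: 19+7-5=21
Step 7: prey: 22+6-18=10; pred: 21+4-6=19
Step 8: prey: 10+3-7=6; pred: 19+1-5=15
Step 9: prey: 6+1-3=4; pred: 15+0-4=11
Step 10: prey: 4+1-1=4; pred: 11+0-3=8
Step 11: prey: 4+1-1=4; pred: 8+0-2=6
Max prey = 68 at step 2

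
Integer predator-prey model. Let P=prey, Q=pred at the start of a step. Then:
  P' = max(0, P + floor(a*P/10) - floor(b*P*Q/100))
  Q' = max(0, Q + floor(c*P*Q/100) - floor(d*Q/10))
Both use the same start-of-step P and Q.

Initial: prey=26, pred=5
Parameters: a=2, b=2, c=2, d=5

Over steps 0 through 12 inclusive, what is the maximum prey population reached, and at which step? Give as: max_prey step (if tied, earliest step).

Step 1: prey: 26+5-2=29; pred: 5+2-2=5
Step 2: prey: 29+5-2=32; pred: 5+2-2=5
Step 3: prey: 32+6-3=35; pred: 5+3-2=6
Step 4: prey: 35+7-4=38; pred: 6+4-3=7
Step 5: prey: 38+7-5=40; pred: 7+5-3=9
Step 6: prey: 40+8-7=41; pred: 9+7-4=12
Step 7: prey: 41+8-9=40; pred: 12+9-6=15
Step 8: prey: 40+8-12=36; pred: 15+12-7=20
Step 9: prey: 36+7-14=29; pred: 20+14-10=24
Step 10: prey: 29+5-13=21; pred: 24+13-12=25
Step 11: prey: 21+4-10=15; pred: 25+10-12=23
Step 12: prey: 15+3-6=12; pred: 23+6-11=18
Max prey = 41 at step 6

Answer: 41 6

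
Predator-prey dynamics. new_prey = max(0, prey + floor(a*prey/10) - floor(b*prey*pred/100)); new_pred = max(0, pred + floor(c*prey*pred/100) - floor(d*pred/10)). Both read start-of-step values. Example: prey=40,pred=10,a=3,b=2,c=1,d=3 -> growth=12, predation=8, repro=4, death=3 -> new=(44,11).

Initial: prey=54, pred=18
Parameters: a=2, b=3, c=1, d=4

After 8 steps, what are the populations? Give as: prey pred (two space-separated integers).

Answer: 9 2

Derivation:
Step 1: prey: 54+10-29=35; pred: 18+9-7=20
Step 2: prey: 35+7-21=21; pred: 20+7-8=19
Step 3: prey: 21+4-11=14; pred: 19+3-7=15
Step 4: prey: 14+2-6=10; pred: 15+2-6=11
Step 5: prey: 10+2-3=9; pred: 11+1-4=8
Step 6: prey: 9+1-2=8; pred: 8+0-3=5
Step 7: prey: 8+1-1=8; pred: 5+0-2=3
Step 8: prey: 8+1-0=9; pred: 3+0-1=2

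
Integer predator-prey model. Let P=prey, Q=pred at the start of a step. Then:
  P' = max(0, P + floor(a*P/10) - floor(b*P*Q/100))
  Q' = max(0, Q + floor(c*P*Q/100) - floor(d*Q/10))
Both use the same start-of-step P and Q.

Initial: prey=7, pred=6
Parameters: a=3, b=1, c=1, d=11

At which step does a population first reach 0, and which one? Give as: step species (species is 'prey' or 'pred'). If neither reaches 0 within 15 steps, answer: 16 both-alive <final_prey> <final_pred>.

Step 1: prey: 7+2-0=9; pred: 6+0-6=0
First extinction: pred at step 1

Answer: 1 pred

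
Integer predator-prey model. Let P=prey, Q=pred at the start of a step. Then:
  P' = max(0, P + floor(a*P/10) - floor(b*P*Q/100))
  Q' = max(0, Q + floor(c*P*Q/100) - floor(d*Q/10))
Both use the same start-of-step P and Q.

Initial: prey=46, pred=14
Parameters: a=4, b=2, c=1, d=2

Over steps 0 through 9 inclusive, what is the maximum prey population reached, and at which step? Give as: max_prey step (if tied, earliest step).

Step 1: prey: 46+18-12=52; pred: 14+6-2=18
Step 2: prey: 52+20-18=54; pred: 18+9-3=24
Step 3: prey: 54+21-25=50; pred: 24+12-4=32
Step 4: prey: 50+20-32=38; pred: 32+16-6=42
Step 5: prey: 38+15-31=22; pred: 42+15-8=49
Step 6: prey: 22+8-21=9; pred: 49+10-9=50
Step 7: prey: 9+3-9=3; pred: 50+4-10=44
Step 8: prey: 3+1-2=2; pred: 44+1-8=37
Step 9: prey: 2+0-1=1; pred: 37+0-7=30
Max prey = 54 at step 2

Answer: 54 2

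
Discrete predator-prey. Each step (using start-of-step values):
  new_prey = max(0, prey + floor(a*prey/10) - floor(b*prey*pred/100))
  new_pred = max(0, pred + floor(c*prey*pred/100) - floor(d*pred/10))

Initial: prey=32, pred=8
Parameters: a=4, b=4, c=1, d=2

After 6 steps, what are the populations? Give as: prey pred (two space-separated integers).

Step 1: prey: 32+12-10=34; pred: 8+2-1=9
Step 2: prey: 34+13-12=35; pred: 9+3-1=11
Step 3: prey: 35+14-15=34; pred: 11+3-2=12
Step 4: prey: 34+13-16=31; pred: 12+4-2=14
Step 5: prey: 31+12-17=26; pred: 14+4-2=16
Step 6: prey: 26+10-16=20; pred: 16+4-3=17

Answer: 20 17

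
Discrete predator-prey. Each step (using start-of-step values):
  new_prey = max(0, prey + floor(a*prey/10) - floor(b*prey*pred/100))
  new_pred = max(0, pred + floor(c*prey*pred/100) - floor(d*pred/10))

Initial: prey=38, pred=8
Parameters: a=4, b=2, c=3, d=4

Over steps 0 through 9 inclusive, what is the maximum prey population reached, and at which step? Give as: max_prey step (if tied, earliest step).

Step 1: prey: 38+15-6=47; pred: 8+9-3=14
Step 2: prey: 47+18-13=52; pred: 14+19-5=28
Step 3: prey: 52+20-29=43; pred: 28+43-11=60
Step 4: prey: 43+17-51=9; pred: 60+77-24=113
Step 5: prey: 9+3-20=0; pred: 113+30-45=98
Step 6: prey: 0+0-0=0; pred: 98+0-39=59
Step 7: prey: 0+0-0=0; pred: 59+0-23=36
Step 8: prey: 0+0-0=0; pred: 36+0-14=22
Step 9: prey: 0+0-0=0; pred: 22+0-8=14
Max prey = 52 at step 2

Answer: 52 2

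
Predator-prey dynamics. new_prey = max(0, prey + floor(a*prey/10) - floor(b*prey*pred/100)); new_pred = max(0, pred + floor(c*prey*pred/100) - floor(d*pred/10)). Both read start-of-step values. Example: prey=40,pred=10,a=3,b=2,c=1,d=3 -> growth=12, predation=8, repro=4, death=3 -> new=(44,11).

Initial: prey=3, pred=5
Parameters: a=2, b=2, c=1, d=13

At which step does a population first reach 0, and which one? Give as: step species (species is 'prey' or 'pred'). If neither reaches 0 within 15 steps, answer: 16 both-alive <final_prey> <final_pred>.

Step 1: prey: 3+0-0=3; pred: 5+0-6=0
First extinction: pred at step 1

Answer: 1 pred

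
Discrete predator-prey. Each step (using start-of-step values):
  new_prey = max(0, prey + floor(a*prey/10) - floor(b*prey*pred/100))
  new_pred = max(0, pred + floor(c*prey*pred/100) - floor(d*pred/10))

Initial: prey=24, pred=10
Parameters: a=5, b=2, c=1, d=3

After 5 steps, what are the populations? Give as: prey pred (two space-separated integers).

Answer: 94 17

Derivation:
Step 1: prey: 24+12-4=32; pred: 10+2-3=9
Step 2: prey: 32+16-5=43; pred: 9+2-2=9
Step 3: prey: 43+21-7=57; pred: 9+3-2=10
Step 4: prey: 57+28-11=74; pred: 10+5-3=12
Step 5: prey: 74+37-17=94; pred: 12+8-3=17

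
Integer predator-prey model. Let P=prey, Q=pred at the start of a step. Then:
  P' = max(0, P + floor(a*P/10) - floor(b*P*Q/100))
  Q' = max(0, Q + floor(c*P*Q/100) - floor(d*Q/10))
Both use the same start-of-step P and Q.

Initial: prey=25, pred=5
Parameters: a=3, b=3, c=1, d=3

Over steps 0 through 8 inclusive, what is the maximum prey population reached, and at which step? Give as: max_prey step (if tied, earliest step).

Answer: 61 7

Derivation:
Step 1: prey: 25+7-3=29; pred: 5+1-1=5
Step 2: prey: 29+8-4=33; pred: 5+1-1=5
Step 3: prey: 33+9-4=38; pred: 5+1-1=5
Step 4: prey: 38+11-5=44; pred: 5+1-1=5
Step 5: prey: 44+13-6=51; pred: 5+2-1=6
Step 6: prey: 51+15-9=57; pred: 6+3-1=8
Step 7: prey: 57+17-13=61; pred: 8+4-2=10
Step 8: prey: 61+18-18=61; pred: 10+6-3=13
Max prey = 61 at step 7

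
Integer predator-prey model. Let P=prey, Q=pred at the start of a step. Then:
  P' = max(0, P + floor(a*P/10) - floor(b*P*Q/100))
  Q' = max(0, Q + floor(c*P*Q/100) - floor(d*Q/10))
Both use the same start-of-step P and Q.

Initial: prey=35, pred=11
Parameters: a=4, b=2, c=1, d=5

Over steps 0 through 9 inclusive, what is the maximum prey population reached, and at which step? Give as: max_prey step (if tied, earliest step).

Answer: 118 7

Derivation:
Step 1: prey: 35+14-7=42; pred: 11+3-5=9
Step 2: prey: 42+16-7=51; pred: 9+3-4=8
Step 3: prey: 51+20-8=63; pred: 8+4-4=8
Step 4: prey: 63+25-10=78; pred: 8+5-4=9
Step 5: prey: 78+31-14=95; pred: 9+7-4=12
Step 6: prey: 95+38-22=111; pred: 12+11-6=17
Step 7: prey: 111+44-37=118; pred: 17+18-8=27
Step 8: prey: 118+47-63=102; pred: 27+31-13=45
Step 9: prey: 102+40-91=51; pred: 45+45-22=68
Max prey = 118 at step 7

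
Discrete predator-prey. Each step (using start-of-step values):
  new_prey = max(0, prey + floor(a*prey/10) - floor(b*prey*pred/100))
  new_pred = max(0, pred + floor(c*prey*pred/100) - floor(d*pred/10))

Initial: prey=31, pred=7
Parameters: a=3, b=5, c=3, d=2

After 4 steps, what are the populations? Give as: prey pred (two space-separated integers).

Step 1: prey: 31+9-10=30; pred: 7+6-1=12
Step 2: prey: 30+9-18=21; pred: 12+10-2=20
Step 3: prey: 21+6-21=6; pred: 20+12-4=28
Step 4: prey: 6+1-8=0; pred: 28+5-5=28

Answer: 0 28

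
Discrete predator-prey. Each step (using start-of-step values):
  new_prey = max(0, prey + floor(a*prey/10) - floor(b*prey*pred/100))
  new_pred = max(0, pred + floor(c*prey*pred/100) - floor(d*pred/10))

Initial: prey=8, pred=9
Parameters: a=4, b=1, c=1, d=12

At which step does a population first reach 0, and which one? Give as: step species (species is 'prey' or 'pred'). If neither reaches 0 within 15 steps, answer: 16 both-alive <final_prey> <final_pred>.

Answer: 1 pred

Derivation:
Step 1: prey: 8+3-0=11; pred: 9+0-10=0
First extinction: pred at step 1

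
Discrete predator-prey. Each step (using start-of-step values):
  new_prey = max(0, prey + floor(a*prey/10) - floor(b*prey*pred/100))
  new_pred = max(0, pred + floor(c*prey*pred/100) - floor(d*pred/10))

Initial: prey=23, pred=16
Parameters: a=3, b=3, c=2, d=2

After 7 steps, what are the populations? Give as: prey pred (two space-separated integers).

Step 1: prey: 23+6-11=18; pred: 16+7-3=20
Step 2: prey: 18+5-10=13; pred: 20+7-4=23
Step 3: prey: 13+3-8=8; pred: 23+5-4=24
Step 4: prey: 8+2-5=5; pred: 24+3-4=23
Step 5: prey: 5+1-3=3; pred: 23+2-4=21
Step 6: prey: 3+0-1=2; pred: 21+1-4=18
Step 7: prey: 2+0-1=1; pred: 18+0-3=15

Answer: 1 15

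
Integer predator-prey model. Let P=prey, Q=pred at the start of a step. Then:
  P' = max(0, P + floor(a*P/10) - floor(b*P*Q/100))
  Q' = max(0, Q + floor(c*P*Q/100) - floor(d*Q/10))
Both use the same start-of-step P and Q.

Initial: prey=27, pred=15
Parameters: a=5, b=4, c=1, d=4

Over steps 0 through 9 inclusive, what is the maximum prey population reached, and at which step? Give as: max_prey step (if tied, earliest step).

Step 1: prey: 27+13-16=24; pred: 15+4-6=13
Step 2: prey: 24+12-12=24; pred: 13+3-5=11
Step 3: prey: 24+12-10=26; pred: 11+2-4=9
Step 4: prey: 26+13-9=30; pred: 9+2-3=8
Step 5: prey: 30+15-9=36; pred: 8+2-3=7
Step 6: prey: 36+18-10=44; pred: 7+2-2=7
Step 7: prey: 44+22-12=54; pred: 7+3-2=8
Step 8: prey: 54+27-17=64; pred: 8+4-3=9
Step 9: prey: 64+32-23=73; pred: 9+5-3=11
Max prey = 73 at step 9

Answer: 73 9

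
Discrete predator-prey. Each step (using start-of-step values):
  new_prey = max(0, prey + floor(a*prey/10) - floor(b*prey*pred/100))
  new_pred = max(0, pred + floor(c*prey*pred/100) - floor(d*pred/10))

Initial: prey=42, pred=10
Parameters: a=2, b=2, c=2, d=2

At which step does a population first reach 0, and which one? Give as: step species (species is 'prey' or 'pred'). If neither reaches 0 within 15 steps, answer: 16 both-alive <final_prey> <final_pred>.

Step 1: prey: 42+8-8=42; pred: 10+8-2=16
Step 2: prey: 42+8-13=37; pred: 16+13-3=26
Step 3: prey: 37+7-19=25; pred: 26+19-5=40
Step 4: prey: 25+5-20=10; pred: 40+20-8=52
Step 5: prey: 10+2-10=2; pred: 52+10-10=52
Step 6: prey: 2+0-2=0; pred: 52+2-10=44
First extinction: prey at step 6

Answer: 6 prey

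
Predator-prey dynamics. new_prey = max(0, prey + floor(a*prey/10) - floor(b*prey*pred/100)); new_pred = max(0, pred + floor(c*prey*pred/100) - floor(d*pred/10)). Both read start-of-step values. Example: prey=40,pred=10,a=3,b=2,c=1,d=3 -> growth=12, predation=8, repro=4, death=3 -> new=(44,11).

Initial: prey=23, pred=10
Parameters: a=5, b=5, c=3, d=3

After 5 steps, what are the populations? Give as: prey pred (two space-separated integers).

Answer: 1 21

Derivation:
Step 1: prey: 23+11-11=23; pred: 10+6-3=13
Step 2: prey: 23+11-14=20; pred: 13+8-3=18
Step 3: prey: 20+10-18=12; pred: 18+10-5=23
Step 4: prey: 12+6-13=5; pred: 23+8-6=25
Step 5: prey: 5+2-6=1; pred: 25+3-7=21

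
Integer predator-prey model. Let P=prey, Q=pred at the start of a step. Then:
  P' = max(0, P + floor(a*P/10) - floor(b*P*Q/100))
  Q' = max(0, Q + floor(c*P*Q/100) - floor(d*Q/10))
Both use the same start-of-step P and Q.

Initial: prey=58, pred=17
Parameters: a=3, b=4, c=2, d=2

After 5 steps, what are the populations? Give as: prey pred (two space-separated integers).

Step 1: prey: 58+17-39=36; pred: 17+19-3=33
Step 2: prey: 36+10-47=0; pred: 33+23-6=50
Step 3: prey: 0+0-0=0; pred: 50+0-10=40
Step 4: prey: 0+0-0=0; pred: 40+0-8=32
Step 5: prey: 0+0-0=0; pred: 32+0-6=26

Answer: 0 26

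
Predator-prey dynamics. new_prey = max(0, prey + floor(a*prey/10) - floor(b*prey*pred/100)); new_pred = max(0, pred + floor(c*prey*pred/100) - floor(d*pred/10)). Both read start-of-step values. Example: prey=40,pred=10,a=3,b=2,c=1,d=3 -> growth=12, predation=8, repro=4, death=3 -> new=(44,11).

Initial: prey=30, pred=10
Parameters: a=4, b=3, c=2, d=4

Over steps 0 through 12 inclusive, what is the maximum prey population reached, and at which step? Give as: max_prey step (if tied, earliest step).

Step 1: prey: 30+12-9=33; pred: 10+6-4=12
Step 2: prey: 33+13-11=35; pred: 12+7-4=15
Step 3: prey: 35+14-15=34; pred: 15+10-6=19
Step 4: prey: 34+13-19=28; pred: 19+12-7=24
Step 5: prey: 28+11-20=19; pred: 24+13-9=28
Step 6: prey: 19+7-15=11; pred: 28+10-11=27
Step 7: prey: 11+4-8=7; pred: 27+5-10=22
Step 8: prey: 7+2-4=5; pred: 22+3-8=17
Step 9: prey: 5+2-2=5; pred: 17+1-6=12
Step 10: prey: 5+2-1=6; pred: 12+1-4=9
Step 11: prey: 6+2-1=7; pred: 9+1-3=7
Step 12: prey: 7+2-1=8; pred: 7+0-2=5
Max prey = 35 at step 2

Answer: 35 2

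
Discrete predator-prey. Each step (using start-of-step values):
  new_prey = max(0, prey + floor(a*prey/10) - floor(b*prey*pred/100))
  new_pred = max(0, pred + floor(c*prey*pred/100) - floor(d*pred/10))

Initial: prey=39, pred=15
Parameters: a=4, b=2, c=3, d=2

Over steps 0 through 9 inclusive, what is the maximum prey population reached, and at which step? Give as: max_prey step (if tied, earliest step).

Step 1: prey: 39+15-11=43; pred: 15+17-3=29
Step 2: prey: 43+17-24=36; pred: 29+37-5=61
Step 3: prey: 36+14-43=7; pred: 61+65-12=114
Step 4: prey: 7+2-15=0; pred: 114+23-22=115
Step 5: prey: 0+0-0=0; pred: 115+0-23=92
Step 6: prey: 0+0-0=0; pred: 92+0-18=74
Step 7: prey: 0+0-0=0; pred: 74+0-14=60
Step 8: prey: 0+0-0=0; pred: 60+0-12=48
Step 9: prey: 0+0-0=0; pred: 48+0-9=39
Max prey = 43 at step 1

Answer: 43 1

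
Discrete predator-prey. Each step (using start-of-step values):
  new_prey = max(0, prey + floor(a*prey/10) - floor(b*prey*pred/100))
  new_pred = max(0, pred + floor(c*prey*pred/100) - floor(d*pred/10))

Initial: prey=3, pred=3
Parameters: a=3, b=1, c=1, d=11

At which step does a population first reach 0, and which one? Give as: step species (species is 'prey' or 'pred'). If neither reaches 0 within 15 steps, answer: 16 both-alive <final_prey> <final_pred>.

Step 1: prey: 3+0-0=3; pred: 3+0-3=0
First extinction: pred at step 1

Answer: 1 pred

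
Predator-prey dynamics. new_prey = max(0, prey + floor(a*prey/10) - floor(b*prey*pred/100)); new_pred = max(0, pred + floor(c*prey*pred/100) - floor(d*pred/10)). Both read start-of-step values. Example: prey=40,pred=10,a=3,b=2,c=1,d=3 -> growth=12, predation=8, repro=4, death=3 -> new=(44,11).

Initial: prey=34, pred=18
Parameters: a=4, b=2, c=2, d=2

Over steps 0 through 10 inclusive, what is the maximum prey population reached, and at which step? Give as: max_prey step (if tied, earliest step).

Step 1: prey: 34+13-12=35; pred: 18+12-3=27
Step 2: prey: 35+14-18=31; pred: 27+18-5=40
Step 3: prey: 31+12-24=19; pred: 40+24-8=56
Step 4: prey: 19+7-21=5; pred: 56+21-11=66
Step 5: prey: 5+2-6=1; pred: 66+6-13=59
Step 6: prey: 1+0-1=0; pred: 59+1-11=49
Step 7: prey: 0+0-0=0; pred: 49+0-9=40
Step 8: prey: 0+0-0=0; pred: 40+0-8=32
Step 9: prey: 0+0-0=0; pred: 32+0-6=26
Step 10: prey: 0+0-0=0; pred: 26+0-5=21
Max prey = 35 at step 1

Answer: 35 1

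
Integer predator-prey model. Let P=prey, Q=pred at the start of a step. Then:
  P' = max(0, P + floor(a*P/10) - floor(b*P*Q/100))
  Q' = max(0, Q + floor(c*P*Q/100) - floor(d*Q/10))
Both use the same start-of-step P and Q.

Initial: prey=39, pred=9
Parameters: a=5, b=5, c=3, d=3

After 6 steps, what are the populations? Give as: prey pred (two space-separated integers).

Step 1: prey: 39+19-17=41; pred: 9+10-2=17
Step 2: prey: 41+20-34=27; pred: 17+20-5=32
Step 3: prey: 27+13-43=0; pred: 32+25-9=48
Step 4: prey: 0+0-0=0; pred: 48+0-14=34
Step 5: prey: 0+0-0=0; pred: 34+0-10=24
Step 6: prey: 0+0-0=0; pred: 24+0-7=17

Answer: 0 17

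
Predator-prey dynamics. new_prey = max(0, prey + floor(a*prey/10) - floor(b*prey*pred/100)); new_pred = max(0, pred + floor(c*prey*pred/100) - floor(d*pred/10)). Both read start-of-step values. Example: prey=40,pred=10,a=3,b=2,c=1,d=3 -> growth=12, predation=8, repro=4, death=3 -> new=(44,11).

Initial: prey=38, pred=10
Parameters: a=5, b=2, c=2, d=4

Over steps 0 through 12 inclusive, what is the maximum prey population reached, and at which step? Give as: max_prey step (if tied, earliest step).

Step 1: prey: 38+19-7=50; pred: 10+7-4=13
Step 2: prey: 50+25-13=62; pred: 13+13-5=21
Step 3: prey: 62+31-26=67; pred: 21+26-8=39
Step 4: prey: 67+33-52=48; pred: 39+52-15=76
Step 5: prey: 48+24-72=0; pred: 76+72-30=118
Step 6: prey: 0+0-0=0; pred: 118+0-47=71
Step 7: prey: 0+0-0=0; pred: 71+0-28=43
Step 8: prey: 0+0-0=0; pred: 43+0-17=26
Step 9: prey: 0+0-0=0; pred: 26+0-10=16
Step 10: prey: 0+0-0=0; pred: 16+0-6=10
Step 11: prey: 0+0-0=0; pred: 10+0-4=6
Step 12: prey: 0+0-0=0; pred: 6+0-2=4
Max prey = 67 at step 3

Answer: 67 3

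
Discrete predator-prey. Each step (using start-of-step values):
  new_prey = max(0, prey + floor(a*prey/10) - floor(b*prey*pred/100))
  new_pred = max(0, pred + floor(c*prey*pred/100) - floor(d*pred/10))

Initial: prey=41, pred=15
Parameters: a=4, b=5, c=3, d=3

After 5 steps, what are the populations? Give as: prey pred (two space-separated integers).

Answer: 0 16

Derivation:
Step 1: prey: 41+16-30=27; pred: 15+18-4=29
Step 2: prey: 27+10-39=0; pred: 29+23-8=44
Step 3: prey: 0+0-0=0; pred: 44+0-13=31
Step 4: prey: 0+0-0=0; pred: 31+0-9=22
Step 5: prey: 0+0-0=0; pred: 22+0-6=16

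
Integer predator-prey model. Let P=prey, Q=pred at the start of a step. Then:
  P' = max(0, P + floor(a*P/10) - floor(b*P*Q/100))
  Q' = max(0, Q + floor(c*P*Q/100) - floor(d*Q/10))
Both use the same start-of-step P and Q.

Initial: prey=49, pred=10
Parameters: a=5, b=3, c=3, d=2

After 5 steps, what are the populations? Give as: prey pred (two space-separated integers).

Step 1: prey: 49+24-14=59; pred: 10+14-2=22
Step 2: prey: 59+29-38=50; pred: 22+38-4=56
Step 3: prey: 50+25-84=0; pred: 56+84-11=129
Step 4: prey: 0+0-0=0; pred: 129+0-25=104
Step 5: prey: 0+0-0=0; pred: 104+0-20=84

Answer: 0 84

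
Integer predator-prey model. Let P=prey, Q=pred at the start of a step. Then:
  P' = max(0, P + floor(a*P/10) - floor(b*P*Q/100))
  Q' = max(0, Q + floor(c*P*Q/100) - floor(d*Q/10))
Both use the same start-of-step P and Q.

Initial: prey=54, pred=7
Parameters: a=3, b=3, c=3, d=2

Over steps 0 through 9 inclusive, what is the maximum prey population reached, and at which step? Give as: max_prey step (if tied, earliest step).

Step 1: prey: 54+16-11=59; pred: 7+11-1=17
Step 2: prey: 59+17-30=46; pred: 17+30-3=44
Step 3: prey: 46+13-60=0; pred: 44+60-8=96
Step 4: prey: 0+0-0=0; pred: 96+0-19=77
Step 5: prey: 0+0-0=0; pred: 77+0-15=62
Step 6: prey: 0+0-0=0; pred: 62+0-12=50
Step 7: prey: 0+0-0=0; pred: 50+0-10=40
Step 8: prey: 0+0-0=0; pred: 40+0-8=32
Step 9: prey: 0+0-0=0; pred: 32+0-6=26
Max prey = 59 at step 1

Answer: 59 1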